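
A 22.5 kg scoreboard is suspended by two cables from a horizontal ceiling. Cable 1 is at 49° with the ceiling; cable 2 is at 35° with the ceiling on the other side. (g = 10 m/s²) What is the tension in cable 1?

Weight W = 22.5 × 10 = 225 N acts straight down.
Horizontal: T_1 cos 49° = T_2 cos 35°  →  T_2 = 0.8009 T_1.
Vertical: T_1 sin 49° + T_2 sin 35° = 225.
Substituting the horizontal relation into the vertical equation gives 1.214 T_1 = 225, so T_1 = 185.3 N.

T_1 ≈ 185 N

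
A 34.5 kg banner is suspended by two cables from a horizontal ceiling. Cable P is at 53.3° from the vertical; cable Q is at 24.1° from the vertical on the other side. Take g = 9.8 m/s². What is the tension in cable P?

Angles from the horizontal: cable P is 90° − 53.3° = 36.7°, cable Q is 90° − 24.1° = 65.9°.
Weight W = 34.5 × 9.8 = 338.1 N acts straight down.
Horizontal: T_P cos 36.7° = T_Q cos 65.9°  →  T_Q = 1.964 T_P.
Vertical: T_P sin 36.7° + T_Q sin 65.9° = 338.1.
Substituting the horizontal relation into the vertical equation gives 2.39 T_P = 338.1, so T_P = 141.5 N.

T_P ≈ 141 N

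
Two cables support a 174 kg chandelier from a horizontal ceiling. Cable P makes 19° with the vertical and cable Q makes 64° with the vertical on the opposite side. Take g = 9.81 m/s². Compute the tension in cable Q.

Angles from the horizontal: cable P is 90° − 19° = 71°, cable Q is 90° − 64° = 26°.
Weight W = 174 × 9.81 = 1707 N acts straight down.
Horizontal: T_P cos 71° = T_Q cos 26°  →  T_P = 2.761 T_Q.
Vertical: T_P sin 71° + T_Q sin 26° = 1707.
Substituting the horizontal relation into the vertical equation gives 3.049 T_Q = 1707, so T_Q = 559.9 N.

T_Q ≈ 560 N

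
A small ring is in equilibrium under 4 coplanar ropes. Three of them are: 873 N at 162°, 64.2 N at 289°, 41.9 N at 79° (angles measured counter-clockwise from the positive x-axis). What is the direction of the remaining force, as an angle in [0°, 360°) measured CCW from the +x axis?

Sum the known components: ΣF_x = -801.4 N, ΣF_y = 250.2 N.
For equilibrium the remaining force must supply (−ΣF_x, −ΣF_y) = (801.4, -250.2) N.
Magnitude = √((801.4)² + (-250.2)²) = 839.5 N; direction = atan2(-250.2, 801.4) = 342.7°.

θ ≈ 343°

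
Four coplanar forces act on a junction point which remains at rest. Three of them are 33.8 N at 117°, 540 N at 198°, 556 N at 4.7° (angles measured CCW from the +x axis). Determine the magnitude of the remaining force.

Sum the known components: ΣF_x = 25.21 N, ΣF_y = -91.2 N.
For equilibrium the remaining force must supply (−ΣF_x, −ΣF_y) = (-25.21, 91.2) N.
Magnitude = √((-25.21)² + (91.2)²) = 94.62 N; direction = atan2(91.2, -25.21) = 105.5°.

F ≈ 94.6 N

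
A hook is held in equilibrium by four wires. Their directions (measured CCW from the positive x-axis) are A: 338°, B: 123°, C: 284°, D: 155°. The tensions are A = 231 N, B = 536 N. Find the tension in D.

T_D ≈ 15.9 N

Resolve: ΣF_x = 231 cos 338° + 536 cos 123° + T_C cos 284° + T_D cos 155° = 0.
        ΣF_y = 231 sin 338° + 536 sin 123° + T_C sin 284° + T_D sin 155° = 0.
The known terms sum to (-77.75, 363) N, so 0.2419 T_C − 0.9063 T_D = 77.75 and -0.9703 T_C + 0.4226 T_D = -363.
Solving simultaneously: T_C = 381 N, T_D = 15.93 N.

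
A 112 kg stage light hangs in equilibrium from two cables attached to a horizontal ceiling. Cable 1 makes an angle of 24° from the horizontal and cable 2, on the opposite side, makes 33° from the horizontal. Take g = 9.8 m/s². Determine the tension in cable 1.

T_1 ≈ 1100 N

Weight W = 112 × 9.8 = 1098 N acts straight down.
Horizontal: T_1 cos 24° = T_2 cos 33°  →  T_2 = 1.089 T_1.
Vertical: T_1 sin 24° + T_2 sin 33° = 1098.
Substituting the horizontal relation into the vertical equation gives 1 T_1 = 1098, so T_1 = 1098 N.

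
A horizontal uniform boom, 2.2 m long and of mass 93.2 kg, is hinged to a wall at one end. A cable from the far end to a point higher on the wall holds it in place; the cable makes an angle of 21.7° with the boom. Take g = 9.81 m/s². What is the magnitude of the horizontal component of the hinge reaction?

Take torques about the hinge: T sin 21.7° · 2.2 = 93.2×9.81×1.1 = 1005.7 N·m.
So T = 1005.7 / (0.3697 × 2.2) = 1236.4 N.
ΣF_x = 0: H_x = T cos 21.7° = 1148.8 N.

H_x ≈ 1150 N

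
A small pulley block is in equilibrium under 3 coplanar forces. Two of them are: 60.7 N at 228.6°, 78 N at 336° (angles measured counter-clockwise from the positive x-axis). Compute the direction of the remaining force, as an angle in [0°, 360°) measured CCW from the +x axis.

θ ≈ 112°

Sum the known components: ΣF_x = 31.11 N, ΣF_y = -77.26 N.
For equilibrium the remaining force must supply (−ΣF_x, −ΣF_y) = (-31.11, 77.26) N.
Magnitude = √((-31.11)² + (77.26)²) = 83.29 N; direction = atan2(77.26, -31.11) = 111.9°.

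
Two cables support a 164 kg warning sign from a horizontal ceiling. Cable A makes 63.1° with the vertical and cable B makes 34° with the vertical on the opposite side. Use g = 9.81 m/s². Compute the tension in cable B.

T_B ≈ 1450 N

Angles from the horizontal: cable A is 90° − 63.1° = 26.9°, cable B is 90° − 34° = 56°.
Weight W = 164 × 9.81 = 1609 N acts straight down.
Horizontal: T_A cos 26.9° = T_B cos 56°  →  T_A = 0.627 T_B.
Vertical: T_A sin 26.9° + T_B sin 56° = 1609.
Substituting the horizontal relation into the vertical equation gives 1.113 T_B = 1609, so T_B = 1446 N.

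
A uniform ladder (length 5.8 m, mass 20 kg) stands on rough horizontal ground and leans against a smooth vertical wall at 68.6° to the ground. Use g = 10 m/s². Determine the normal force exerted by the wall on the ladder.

Torques about the foot: N_wall · 5.8 sin 68.6° = 20×10×2.9 cos 68.6° → N_wall = 39.19 N.

N_wall ≈ 39.2 N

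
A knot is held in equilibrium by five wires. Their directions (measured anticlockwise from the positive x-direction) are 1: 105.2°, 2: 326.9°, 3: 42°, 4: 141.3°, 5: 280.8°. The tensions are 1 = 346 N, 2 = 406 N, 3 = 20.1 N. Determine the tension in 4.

Resolve: ΣF_x = 346 cos 105.2° + 406 cos 326.9° + 20.1 cos 42° + T_4 cos 141.3° + T_5 cos 280.8° = 0.
        ΣF_y = 346 sin 105.2° + 406 sin 326.9° + 20.1 sin 42° + T_4 sin 141.3° + T_5 sin 280.8° = 0.
The known terms sum to (264.3, 125.6) N, so -0.7804 T_4 + 0.1874 T_5 = -264.3 and 0.6252 T_4 − 0.9823 T_5 = -125.6.
Solving simultaneously: T_4 = 436 N, T_5 = 405.4 N.

T_4 ≈ 436 N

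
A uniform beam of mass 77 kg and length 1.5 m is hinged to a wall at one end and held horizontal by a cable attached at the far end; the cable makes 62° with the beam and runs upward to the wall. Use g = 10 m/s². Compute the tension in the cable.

T ≈ 436 N

Take torques about the hinge: T sin 62° · 1.5 = 77×10×0.75 = 577.5 N·m.
So T = 577.5 / (0.8829 × 1.5) = 436.04 N.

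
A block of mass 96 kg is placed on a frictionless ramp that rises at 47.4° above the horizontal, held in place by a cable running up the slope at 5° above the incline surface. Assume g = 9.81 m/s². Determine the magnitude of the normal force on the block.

Take axes along and perpendicular to the incline. Weight components: W sin 47.4° = 693.2 N down-slope, W cos 47.4° = 637.5 N into the surface.
Along incline: T cos 5° = W sin 47.4° → T = 695.9 N.
Perpendicular: N = W cos 47.4° − T sin 5° = 576.8 N.

N ≈ 577 N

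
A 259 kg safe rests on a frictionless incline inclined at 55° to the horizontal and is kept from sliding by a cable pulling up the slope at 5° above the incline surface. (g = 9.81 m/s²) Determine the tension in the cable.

Take axes along and perpendicular to the incline. Weight components: W sin 55° = 2081 N down-slope, W cos 55° = 1457 N into the surface.
Along incline: T cos 5° = W sin 55° → T = 2089 N.
Perpendicular: N = W cos 55° − T sin 5° = 1275 N.

T ≈ 2090 N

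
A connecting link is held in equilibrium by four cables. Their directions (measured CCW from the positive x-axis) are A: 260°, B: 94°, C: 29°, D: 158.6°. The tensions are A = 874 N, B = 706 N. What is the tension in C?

T_C ≈ 284 N

Resolve: ΣF_x = 874 cos 260° + 706 cos 94° + T_C cos 29° + T_D cos 158.6° = 0.
        ΣF_y = 874 sin 260° + 706 sin 94° + T_C sin 29° + T_D sin 158.6° = 0.
The known terms sum to (-201, -156.4) N, so 0.8746 T_C − 0.9311 T_D = 201 and 0.4848 T_C + 0.3649 T_D = 156.4.
Solving simultaneously: T_C = 284.2 N, T_D = 51.10 N.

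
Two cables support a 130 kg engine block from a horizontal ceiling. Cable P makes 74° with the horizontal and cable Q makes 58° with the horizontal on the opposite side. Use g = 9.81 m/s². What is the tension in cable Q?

T_Q ≈ 473 N

Weight W = 130 × 9.81 = 1275 N acts straight down.
Horizontal: T_P cos 74° = T_Q cos 58°  →  T_P = 1.923 T_Q.
Vertical: T_P sin 74° + T_Q sin 58° = 1275.
Substituting the horizontal relation into the vertical equation gives 2.696 T_Q = 1275, so T_Q = 473 N.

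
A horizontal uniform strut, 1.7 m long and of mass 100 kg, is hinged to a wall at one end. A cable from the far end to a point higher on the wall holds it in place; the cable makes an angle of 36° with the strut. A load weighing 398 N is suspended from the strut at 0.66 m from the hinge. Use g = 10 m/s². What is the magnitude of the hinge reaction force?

|H| ≈ 1170 N

Take torques about the hinge: T sin 36° · 1.7 = 100×10×0.85 + 398×0.66 = 1112.7 N·m.
So T = 1112.7 / (0.5878 × 1.7) = 1113.5 N.
ΣF_x = 0: H_x = T cos 36° = 900.87 N.
ΣF_y = 0: H_y = (100×10 + 398) − T sin 36° = 1398 − 654.52 = 743.48 N.
|H| = √(H_x² + H_y²) = √((900.87)² + (743.48)²) = 1168 N.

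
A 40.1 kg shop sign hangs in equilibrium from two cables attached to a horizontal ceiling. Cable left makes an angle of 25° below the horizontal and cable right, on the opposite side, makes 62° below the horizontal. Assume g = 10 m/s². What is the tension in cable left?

T_left ≈ 189 N

Weight W = 40.1 × 10 = 401 N acts straight down.
Horizontal: T_left cos 25° = T_right cos 62°  →  T_right = 1.93 T_left.
Vertical: T_left sin 25° + T_right sin 62° = 401.
Substituting the horizontal relation into the vertical equation gives 2.127 T_left = 401, so T_left = 188.5 N.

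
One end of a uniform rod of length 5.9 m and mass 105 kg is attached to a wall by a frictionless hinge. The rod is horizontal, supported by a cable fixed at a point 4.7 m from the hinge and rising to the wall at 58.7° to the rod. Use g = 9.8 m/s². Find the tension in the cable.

T ≈ 756 N

Take torques about the hinge: T sin 58.7° · 4.7 = 105×9.8×2.95 = 3035.6 N·m.
So T = 3035.6 / (0.8545 × 4.7) = 755.87 N.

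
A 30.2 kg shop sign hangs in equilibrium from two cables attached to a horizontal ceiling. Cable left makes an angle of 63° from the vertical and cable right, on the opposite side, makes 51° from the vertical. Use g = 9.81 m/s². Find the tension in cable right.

T_right ≈ 289 N

Angles from the horizontal: cable left is 90° − 63° = 27°, cable right is 90° − 51° = 39°.
Weight W = 30.2 × 9.81 = 296.3 N acts straight down.
Horizontal: T_left cos 27° = T_right cos 39°  →  T_left = 0.8722 T_right.
Vertical: T_left sin 27° + T_right sin 39° = 296.3.
Substituting the horizontal relation into the vertical equation gives 1.025 T_right = 296.3, so T_right = 289 N.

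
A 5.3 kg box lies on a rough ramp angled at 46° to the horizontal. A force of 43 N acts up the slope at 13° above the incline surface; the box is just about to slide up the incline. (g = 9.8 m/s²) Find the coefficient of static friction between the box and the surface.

On the verge of sliding up the incline, friction is at its maximum μN and acts down the slope.
Perpendicular to incline: N = W cos 46° − P sin 13° = 36.08 − 9.673 = 26.41 N.
Along incline: P cos 13° − μN = W sin 46° → μ = −(W sin 46° − P cos 13°) / N = 0.1717.

μ ≈ 0.172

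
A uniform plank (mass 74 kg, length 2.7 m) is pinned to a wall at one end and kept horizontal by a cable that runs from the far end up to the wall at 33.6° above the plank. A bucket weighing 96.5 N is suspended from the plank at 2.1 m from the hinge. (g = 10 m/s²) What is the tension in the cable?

Take torques about the hinge: T sin 33.6° · 2.7 = 74×10×1.35 + 96.5×2.1 = 1201.7 N·m.
So T = 1201.7 / (0.5534 × 2.7) = 804.23 N.

T ≈ 804 N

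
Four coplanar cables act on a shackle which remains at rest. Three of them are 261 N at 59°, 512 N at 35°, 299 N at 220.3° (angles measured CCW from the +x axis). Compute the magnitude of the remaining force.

F ≈ 459 N

Sum the known components: ΣF_x = 325.8 N, ΣF_y = 324 N.
For equilibrium the remaining force must supply (−ΣF_x, −ΣF_y) = (-325.8, -324) N.
Magnitude = √((-325.8)² + (-324)²) = 459.5 N; direction = atan2(-324, -325.8) = 224.8°.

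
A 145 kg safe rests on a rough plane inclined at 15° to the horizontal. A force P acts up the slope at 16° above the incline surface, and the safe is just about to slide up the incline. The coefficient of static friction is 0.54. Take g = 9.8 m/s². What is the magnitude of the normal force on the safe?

On the verge of sliding up the incline, friction equals μN and acts down the slope.
Perpendicular: N + P sin 16° = W cos 15° = 1373 N.
Along incline: P cos 16° = W sin 15° + μN  with W sin 15° = 367.8 N.
Solving the pair for P and N: P = 999 N, N = 1097 N (and f = μN = 592.5 N).

N ≈ 1100 N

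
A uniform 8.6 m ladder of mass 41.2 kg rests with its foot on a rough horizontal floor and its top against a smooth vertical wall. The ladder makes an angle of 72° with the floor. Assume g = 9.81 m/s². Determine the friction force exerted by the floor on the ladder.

Torques about the foot: N_wall · 8.6 sin 72° = 41.2×9.81×4.3 cos 72° → N_wall = 65.662 N.
ΣF_x = 0: f_floor = N_wall = 65.662 N.

f ≈ 65.7 N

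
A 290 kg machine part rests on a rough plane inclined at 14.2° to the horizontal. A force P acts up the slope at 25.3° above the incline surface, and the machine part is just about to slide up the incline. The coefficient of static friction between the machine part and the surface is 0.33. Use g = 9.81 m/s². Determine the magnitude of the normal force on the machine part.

N ≈ 2100 N

On the verge of sliding up the incline, friction equals μN and acts down the slope.
Perpendicular: N + P sin 25.3° = W cos 14.2° = 2758 N.
Along incline: P cos 25.3° = W sin 14.2° + μN  with W sin 14.2° = 697.9 N.
Solving the pair for P and N: P = 1539 N, N = 2100 N (and f = μN = 693.1 N).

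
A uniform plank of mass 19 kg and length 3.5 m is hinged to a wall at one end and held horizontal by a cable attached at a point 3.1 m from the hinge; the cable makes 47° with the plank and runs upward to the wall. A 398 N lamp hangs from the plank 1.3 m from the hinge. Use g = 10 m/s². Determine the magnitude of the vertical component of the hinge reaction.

Take torques about the hinge: T sin 47° · 3.1 = 19×10×1.75 + 398×1.3 = 849.9 N·m.
So T = 849.9 / (0.7314 × 3.1) = 374.87 N.
ΣF_y = 0: H_y = (19×10 + 398) − T sin 47° = 588 − 274.16 = 313.84 N.

|H_y| ≈ 314 N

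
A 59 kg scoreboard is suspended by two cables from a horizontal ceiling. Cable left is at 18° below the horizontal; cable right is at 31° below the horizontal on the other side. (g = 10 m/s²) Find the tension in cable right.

T_right ≈ 743 N

Weight W = 59 × 10 = 590 N acts straight down.
Horizontal: T_left cos 18° = T_right cos 31°  →  T_left = 0.9013 T_right.
Vertical: T_left sin 18° + T_right sin 31° = 590.
Substituting the horizontal relation into the vertical equation gives 0.7935 T_right = 590, so T_right = 743.5 N.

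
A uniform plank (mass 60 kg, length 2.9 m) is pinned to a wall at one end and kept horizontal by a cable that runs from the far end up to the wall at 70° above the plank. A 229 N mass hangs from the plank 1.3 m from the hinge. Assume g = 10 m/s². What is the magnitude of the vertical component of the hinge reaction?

Take torques about the hinge: T sin 70° · 2.9 = 60×10×1.45 + 229×1.3 = 1167.7 N·m.
So T = 1167.7 / (0.9397 × 2.9) = 428.5 N.
ΣF_y = 0: H_y = (60×10 + 229) − T sin 70° = 829 − 402.66 = 426.34 N.

|H_y| ≈ 426 N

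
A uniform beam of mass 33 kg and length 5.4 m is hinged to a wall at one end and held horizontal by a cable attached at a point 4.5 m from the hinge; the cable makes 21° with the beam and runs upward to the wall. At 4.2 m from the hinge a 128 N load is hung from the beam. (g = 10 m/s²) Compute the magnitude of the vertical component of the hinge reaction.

Take torques about the hinge: T sin 21° · 4.5 = 33×10×2.7 + 128×4.2 = 1428.6 N·m.
So T = 1428.6 / (0.3584 × 4.5) = 885.87 N.
ΣF_y = 0: H_y = (33×10 + 128) − T sin 21° = 458 − 317.47 = 140.53 N.

|H_y| ≈ 141 N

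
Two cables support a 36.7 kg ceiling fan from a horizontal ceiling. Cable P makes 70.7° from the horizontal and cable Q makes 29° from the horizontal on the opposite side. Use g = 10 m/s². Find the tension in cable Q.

T_Q ≈ 123 N

Weight W = 36.7 × 10 = 367 N acts straight down.
Horizontal: T_P cos 70.7° = T_Q cos 29°  →  T_P = 2.646 T_Q.
Vertical: T_P sin 70.7° + T_Q sin 29° = 367.
Substituting the horizontal relation into the vertical equation gives 2.982 T_Q = 367, so T_Q = 123.1 N.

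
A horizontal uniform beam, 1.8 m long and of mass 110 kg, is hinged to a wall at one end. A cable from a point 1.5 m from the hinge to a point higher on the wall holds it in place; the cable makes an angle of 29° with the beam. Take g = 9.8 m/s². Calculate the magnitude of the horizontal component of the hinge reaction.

H_x ≈ 1170 N

Take torques about the hinge: T sin 29° · 1.5 = 110×9.8×0.9 = 970.2 N·m.
So T = 970.2 / (0.4848 × 1.5) = 1334.1 N.
ΣF_x = 0: H_x = T cos 29° = 1166.9 N.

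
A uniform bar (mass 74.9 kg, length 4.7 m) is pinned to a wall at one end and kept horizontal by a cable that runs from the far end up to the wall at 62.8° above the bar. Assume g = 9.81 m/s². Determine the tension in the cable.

Take torques about the hinge: T sin 62.8° · 4.7 = 74.9×9.81×2.35 = 1726.7 N·m.
So T = 1726.7 / (0.8894 × 4.7) = 413.06 N.

T ≈ 413 N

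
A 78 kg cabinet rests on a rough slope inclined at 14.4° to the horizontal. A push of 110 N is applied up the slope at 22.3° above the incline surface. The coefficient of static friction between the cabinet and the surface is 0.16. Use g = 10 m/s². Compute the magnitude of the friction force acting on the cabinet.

f ≈ 92.2 N

Axes along / perpendicular to the incline. W sin 14.4° = 194 N down-slope; W cos 14.4° = 755.5 N into the surface.
Perpendicular: N = W cos 14.4° − P sin 22.3° = 755.5 − 41.74 = 713.8 N.
Along incline: P cos 22.3° + f = W sin 14.4° (friction acts up-slope) → f = 194 − 101.8 = 92.21 N.
|f| = 92.21 N ≤ μN = 114.2 N, so the cabinet is indeed static.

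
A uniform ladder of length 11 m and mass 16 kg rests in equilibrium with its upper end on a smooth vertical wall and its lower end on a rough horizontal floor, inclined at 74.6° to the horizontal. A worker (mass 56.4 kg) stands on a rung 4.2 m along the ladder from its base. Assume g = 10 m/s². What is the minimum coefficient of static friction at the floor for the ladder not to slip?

μ_min ≈ 0.112

ΣF_y = 0: N_floor = 16×10 + 56.4×10 = 724 N.
Torques about the foot: N_wall · 11 sin 74.6° = 16×10×5.5 cos 74.6° + 56.4×10×4.2 cos 74.6° → N_wall = 81.352 N.
ΣF_x = 0: f_floor = N_wall = 81.352 N.
μ_min = f_floor / N_floor = 81.352 / 724 = 0.1124.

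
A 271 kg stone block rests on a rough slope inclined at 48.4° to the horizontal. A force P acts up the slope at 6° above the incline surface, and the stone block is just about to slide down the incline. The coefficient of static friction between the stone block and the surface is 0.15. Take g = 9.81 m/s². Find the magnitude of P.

On the verge of sliding down the incline, friction equals μN and acts up the slope.
Perpendicular: N + P sin 6° = W cos 48.4° = 1765 N.
Along incline: P cos 6° + μN = W sin 48.4° with W sin 48.4° = 1988 N.
Solving the pair for P and N: P = 1761 N, N = 1581 N (and f = μN = 237.2 N).

P ≈ 1760 N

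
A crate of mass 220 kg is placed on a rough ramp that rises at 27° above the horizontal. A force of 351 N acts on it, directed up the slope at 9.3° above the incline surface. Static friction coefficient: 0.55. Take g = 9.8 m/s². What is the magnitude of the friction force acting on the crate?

Axes along / perpendicular to the incline. W sin 27° = 978.8 N down-slope; W cos 27° = 1921 N into the surface.
Perpendicular: N = W cos 27° − P sin 9.3° = 1921 − 56.72 = 1864 N.
Along incline: P cos 9.3° + f = W sin 27° (friction acts up-slope) → f = 978.8 − 346.4 = 632.4 N.
|f| = 632.4 N ≤ μN = 1025 N, so the crate is indeed static.

f ≈ 632 N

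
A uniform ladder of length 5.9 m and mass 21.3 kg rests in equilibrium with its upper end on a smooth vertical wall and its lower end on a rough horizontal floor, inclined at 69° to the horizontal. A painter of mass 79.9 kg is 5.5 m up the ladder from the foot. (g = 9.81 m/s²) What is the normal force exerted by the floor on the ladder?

N_floor ≈ 993 N

ΣF_y = 0: N_floor = 21.3×9.81 + 79.9×9.81 = 992.77 N.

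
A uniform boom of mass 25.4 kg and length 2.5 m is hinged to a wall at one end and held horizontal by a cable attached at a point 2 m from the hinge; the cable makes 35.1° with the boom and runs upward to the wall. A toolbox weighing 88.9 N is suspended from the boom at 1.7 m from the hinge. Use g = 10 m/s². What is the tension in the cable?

T ≈ 408 N

Take torques about the hinge: T sin 35.1° · 2 = 25.4×10×1.25 + 88.9×1.7 = 468.63 N·m.
So T = 468.63 / (0.5750 × 2) = 407.5 N.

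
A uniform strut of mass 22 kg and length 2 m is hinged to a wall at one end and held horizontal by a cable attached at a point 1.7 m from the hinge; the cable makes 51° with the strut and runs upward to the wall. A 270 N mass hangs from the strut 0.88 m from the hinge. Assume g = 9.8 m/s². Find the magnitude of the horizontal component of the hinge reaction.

Take torques about the hinge: T sin 51° · 1.7 = 22×9.8×1 + 270×0.88 = 453.2 N·m.
So T = 453.2 / (0.7771 × 1.7) = 343.03 N.
ΣF_x = 0: H_x = T cos 51° = 215.88 N.

H_x ≈ 216 N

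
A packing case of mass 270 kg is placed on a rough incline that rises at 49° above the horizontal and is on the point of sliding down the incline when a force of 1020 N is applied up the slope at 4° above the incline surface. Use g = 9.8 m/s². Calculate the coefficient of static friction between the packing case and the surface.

μ ≈ 0.588

On the verge of sliding down the incline, friction is at its maximum μN and acts up the slope.
Perpendicular to incline: N = W cos 49° − P sin 4° = 1736 − 71.15 = 1665 N.
Along incline: P cos 4° + μN = W sin 49° → μ = (W sin 49° − P cos 4°) / N = 0.5883.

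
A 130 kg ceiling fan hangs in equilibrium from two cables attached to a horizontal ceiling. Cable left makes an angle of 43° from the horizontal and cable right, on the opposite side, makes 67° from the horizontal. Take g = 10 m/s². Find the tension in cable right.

T_right ≈ 1010 N

Weight W = 130 × 10 = 1300 N acts straight down.
Horizontal: T_left cos 43° = T_right cos 67°  →  T_left = 0.5343 T_right.
Vertical: T_left sin 43° + T_right sin 67° = 1300.
Substituting the horizontal relation into the vertical equation gives 1.285 T_right = 1300, so T_right = 1012 N.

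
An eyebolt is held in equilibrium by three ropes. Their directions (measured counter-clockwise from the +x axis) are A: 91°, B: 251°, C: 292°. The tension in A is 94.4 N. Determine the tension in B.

T_B ≈ 51.6 N

Resolve: ΣF_x = 94.4 cos 91° + T_B cos 251° + T_C cos 292° = 0.
        ΣF_y = 94.4 sin 91° + T_B sin 251° + T_C sin 292° = 0.
The known terms sum to (-1.648, 94.39) N, so -0.3256 T_B + 0.3746 T_C = 1.648 and -0.9455 T_B − 0.9272 T_C = -94.39.
Solving simultaneously: T_B = 51.57 N, T_C = 49.21 N.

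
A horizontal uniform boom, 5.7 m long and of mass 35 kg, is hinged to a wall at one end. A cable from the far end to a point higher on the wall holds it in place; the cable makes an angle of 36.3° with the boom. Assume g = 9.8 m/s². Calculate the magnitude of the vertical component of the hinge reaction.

Take torques about the hinge: T sin 36.3° · 5.7 = 35×9.8×2.85 = 977.55 N·m.
So T = 977.55 / (0.5920 × 5.7) = 289.69 N.
ΣF_y = 0: H_y = (35×9.8) − T sin 36.3° = 343 − 171.5 = 171.5 N.

|H_y| ≈ 172 N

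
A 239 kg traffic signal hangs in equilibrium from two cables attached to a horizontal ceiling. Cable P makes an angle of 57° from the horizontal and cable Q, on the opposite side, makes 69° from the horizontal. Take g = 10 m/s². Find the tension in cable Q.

T_Q ≈ 1610 N

Weight W = 239 × 10 = 2390 N acts straight down.
Horizontal: T_P cos 57° = T_Q cos 69°  →  T_P = 0.658 T_Q.
Vertical: T_P sin 57° + T_Q sin 69° = 2390.
Substituting the horizontal relation into the vertical equation gives 1.485 T_Q = 2390, so T_Q = 1609 N.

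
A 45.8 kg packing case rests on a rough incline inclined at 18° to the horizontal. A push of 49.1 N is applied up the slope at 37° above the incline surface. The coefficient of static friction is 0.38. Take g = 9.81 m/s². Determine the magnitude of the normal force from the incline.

Axes along / perpendicular to the incline. W sin 18° = 138.8 N down-slope; W cos 18° = 427.3 N into the surface.
Perpendicular: N = W cos 18° − P sin 37° = 427.3 − 29.55 = 397.8 N.
Along incline: P cos 37° + f = W sin 18° (friction acts up-slope) → f = 138.8 − 39.21 = 99.63 N.
|f| = 99.63 N ≤ μN = 151.1 N, so the packing case is indeed static.

N ≈ 398 N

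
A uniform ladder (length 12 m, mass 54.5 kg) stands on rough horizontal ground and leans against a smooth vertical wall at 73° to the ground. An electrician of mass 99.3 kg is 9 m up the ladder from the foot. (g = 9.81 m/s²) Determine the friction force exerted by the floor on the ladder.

f ≈ 305 N

Torques about the foot: N_wall · 12 sin 73° = 54.5×9.81×6 cos 73° + 99.3×9.81×9 cos 73° → N_wall = 305.1 N.
ΣF_x = 0: f_floor = N_wall = 305.1 N.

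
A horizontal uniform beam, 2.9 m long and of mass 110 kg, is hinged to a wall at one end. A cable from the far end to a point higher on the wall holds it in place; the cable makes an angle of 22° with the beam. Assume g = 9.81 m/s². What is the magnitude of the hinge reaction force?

Take torques about the hinge: T sin 22° · 2.9 = 110×9.81×1.45 = 1564.7 N·m.
So T = 1564.7 / (0.3746 × 2.9) = 1440.3 N.
ΣF_x = 0: H_x = T cos 22° = 1335.4 N.
ΣF_y = 0: H_y = (110×9.81) − T sin 22° = 1079.1 − 539.55 = 539.55 N.
|H| = √(H_x² + H_y²) = √((1335.4)² + (539.55)²) = 1440.3 N.

|H| ≈ 1440 N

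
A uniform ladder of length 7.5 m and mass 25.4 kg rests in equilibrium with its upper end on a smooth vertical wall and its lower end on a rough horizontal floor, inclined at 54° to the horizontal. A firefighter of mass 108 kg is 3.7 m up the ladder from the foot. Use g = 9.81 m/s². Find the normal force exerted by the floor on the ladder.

ΣF_y = 0: N_floor = 25.4×9.81 + 108×9.81 = 1308.7 N.

N_floor ≈ 1310 N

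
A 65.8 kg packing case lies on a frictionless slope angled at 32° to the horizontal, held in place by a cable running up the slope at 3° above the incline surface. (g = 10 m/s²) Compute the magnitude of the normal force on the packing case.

Take axes along and perpendicular to the incline. Weight components: W sin 32° = 348.7 N down-slope, W cos 32° = 558 N into the surface.
Along incline: T cos 3° = W sin 32° → T = 349.2 N.
Perpendicular: N = W cos 32° − T sin 3° = 539.7 N.

N ≈ 540 N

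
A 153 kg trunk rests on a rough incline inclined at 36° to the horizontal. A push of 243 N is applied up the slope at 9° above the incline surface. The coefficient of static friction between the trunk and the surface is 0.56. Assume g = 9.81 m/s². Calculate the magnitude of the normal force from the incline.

N ≈ 1180 N

Axes along / perpendicular to the incline. W sin 36° = 882.2 N down-slope; W cos 36° = 1214 N into the surface.
Perpendicular: N = W cos 36° − P sin 9° = 1214 − 38.01 = 1176 N.
Along incline: P cos 9° + f = W sin 36° (friction acts up-slope) → f = 882.2 − 240 = 642.2 N.
|f| = 642.2 N ≤ μN = 658.7 N, so the trunk is indeed static.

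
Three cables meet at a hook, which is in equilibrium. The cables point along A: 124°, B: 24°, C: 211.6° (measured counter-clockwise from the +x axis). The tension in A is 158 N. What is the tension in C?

Resolve: ΣF_x = 158 cos 124° + T_B cos 24° + T_C cos 211.6° = 0.
        ΣF_y = 158 sin 124° + T_B sin 24° + T_C sin 211.6° = 0.
The known terms sum to (-88.35, 131) N, so 0.9135 T_B − 0.8517 T_C = 88.35 and 0.4067 T_B − 0.5240 T_C = -131.
Solving simultaneously: T_B = 1194 N, T_C = 1176 N.

T_C ≈ 1180 N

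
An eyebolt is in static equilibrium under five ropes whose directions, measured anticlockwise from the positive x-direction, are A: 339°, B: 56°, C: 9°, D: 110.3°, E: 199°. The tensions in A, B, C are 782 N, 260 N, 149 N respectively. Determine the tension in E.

Resolve: ΣF_x = 782 cos 339° + 260 cos 56° + 149 cos 9° + T_D cos 110.3° + T_E cos 199° = 0.
        ΣF_y = 782 sin 339° + 260 sin 56° + 149 sin 9° + T_D sin 110.3° + T_E sin 199° = 0.
The known terms sum to (1023, -41.39) N, so -0.3469 T_D − 0.9455 T_E = -1023 and 0.9379 T_D − 0.3256 T_E = 41.39.
Solving simultaneously: T_D = 372.2 N, T_E = 945 N.

T_E ≈ 945 N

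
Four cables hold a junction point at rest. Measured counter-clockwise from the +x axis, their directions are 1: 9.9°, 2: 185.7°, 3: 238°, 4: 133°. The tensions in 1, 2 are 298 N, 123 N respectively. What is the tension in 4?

Resolve: ΣF_x = 298 cos 9.9° + 123 cos 185.7° + T_3 cos 238° + T_4 cos 133° = 0.
        ΣF_y = 298 sin 9.9° + 123 sin 185.7° + T_3 sin 238° + T_4 sin 133° = 0.
The known terms sum to (171.2, 39.02) N, so -0.5299 T_3 − 0.6820 T_4 = -171.2 and -0.8480 T_3 + 0.7314 T_4 = -39.02.
Solving simultaneously: T_3 = 157.2 N, T_4 = 128.9 N.

T_4 ≈ 129 N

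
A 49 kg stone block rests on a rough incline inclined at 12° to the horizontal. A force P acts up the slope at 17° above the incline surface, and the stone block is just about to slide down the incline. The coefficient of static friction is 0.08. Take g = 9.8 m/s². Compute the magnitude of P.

P ≈ 66.7 N

On the verge of sliding down the incline, friction equals μN and acts up the slope.
Perpendicular: N + P sin 17° = W cos 12° = 469.7 N.
Along incline: P cos 17° + μN = W sin 12° with W sin 12° = 99.84 N.
Solving the pair for P and N: P = 66.74 N, N = 450.2 N (and f = μN = 36.02 N).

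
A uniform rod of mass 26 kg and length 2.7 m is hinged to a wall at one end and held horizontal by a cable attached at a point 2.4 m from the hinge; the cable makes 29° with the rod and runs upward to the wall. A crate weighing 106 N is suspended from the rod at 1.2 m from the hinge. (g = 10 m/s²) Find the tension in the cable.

T ≈ 411 N

Take torques about the hinge: T sin 29° · 2.4 = 26×10×1.35 + 106×1.2 = 478.2 N·m.
So T = 478.2 / (0.4848 × 2.4) = 410.99 N.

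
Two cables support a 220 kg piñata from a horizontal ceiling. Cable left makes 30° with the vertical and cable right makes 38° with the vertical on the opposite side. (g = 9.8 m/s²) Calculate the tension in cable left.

Angles from the horizontal: cable left is 90° − 30° = 60°, cable right is 90° − 38° = 52°.
Weight W = 220 × 9.8 = 2156 N acts straight down.
Horizontal: T_left cos 60° = T_right cos 52°  →  T_right = 0.8121 T_left.
Vertical: T_left sin 60° + T_right sin 52° = 2156.
Substituting the horizontal relation into the vertical equation gives 1.506 T_left = 2156, so T_left = 1432 N.

T_left ≈ 1430 N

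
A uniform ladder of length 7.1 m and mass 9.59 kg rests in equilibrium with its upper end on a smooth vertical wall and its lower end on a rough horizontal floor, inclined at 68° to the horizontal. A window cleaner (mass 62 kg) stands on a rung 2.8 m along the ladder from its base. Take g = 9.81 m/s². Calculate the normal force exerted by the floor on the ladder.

N_floor ≈ 702 N

ΣF_y = 0: N_floor = 9.59×9.81 + 62×9.81 = 702.3 N.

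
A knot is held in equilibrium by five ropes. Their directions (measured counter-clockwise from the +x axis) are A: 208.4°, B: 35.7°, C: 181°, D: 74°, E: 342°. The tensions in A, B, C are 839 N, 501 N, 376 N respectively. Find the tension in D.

T_D ≈ 326 N

Resolve: ΣF_x = 839 cos 208.4° + 501 cos 35.7° + 376 cos 181° + T_D cos 74° + T_E cos 342° = 0.
        ΣF_y = 839 sin 208.4° + 501 sin 35.7° + 376 sin 181° + T_D sin 74° + T_E sin 342° = 0.
The known terms sum to (-707.1, -113.3) N, so 0.2756 T_D + 0.9511 T_E = 707.1 and 0.9613 T_D − 0.3090 T_E = 113.3.
Solving simultaneously: T_D = 326.4 N, T_E = 648.9 N.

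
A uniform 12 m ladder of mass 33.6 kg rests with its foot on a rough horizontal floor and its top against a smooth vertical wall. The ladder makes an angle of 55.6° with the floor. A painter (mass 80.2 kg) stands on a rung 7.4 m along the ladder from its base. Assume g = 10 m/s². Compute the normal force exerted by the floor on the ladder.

N_floor ≈ 1140 N

ΣF_y = 0: N_floor = 33.6×10 + 80.2×10 = 1138 N.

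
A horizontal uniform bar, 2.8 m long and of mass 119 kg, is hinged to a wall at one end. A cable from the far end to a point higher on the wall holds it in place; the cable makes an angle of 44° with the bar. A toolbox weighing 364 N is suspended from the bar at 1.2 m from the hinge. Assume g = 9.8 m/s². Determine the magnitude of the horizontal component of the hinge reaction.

Take torques about the hinge: T sin 44° · 2.8 = 119×9.8×1.4 + 364×1.2 = 2069.5 N·m.
So T = 2069.5 / (0.6947 × 2.8) = 1064 N.
ΣF_x = 0: H_x = T cos 44° = 765.36 N.

H_x ≈ 765 N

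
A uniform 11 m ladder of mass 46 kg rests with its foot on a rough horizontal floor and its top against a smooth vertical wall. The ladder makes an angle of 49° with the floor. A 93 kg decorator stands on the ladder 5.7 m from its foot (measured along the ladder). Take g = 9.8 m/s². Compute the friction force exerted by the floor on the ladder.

Torques about the foot: N_wall · 11 sin 49° = 46×9.8×5.5 cos 49° + 93×9.8×5.7 cos 49° → N_wall = 606.48 N.
ΣF_x = 0: f_floor = N_wall = 606.48 N.

f ≈ 606 N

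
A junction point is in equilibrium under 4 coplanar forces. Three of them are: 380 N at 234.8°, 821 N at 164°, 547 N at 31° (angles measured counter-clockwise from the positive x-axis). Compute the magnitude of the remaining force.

Sum the known components: ΣF_x = -539.4 N, ΣF_y = 197.5 N.
For equilibrium the remaining force must supply (−ΣF_x, −ΣF_y) = (539.4, -197.5) N.
Magnitude = √((539.4)² + (-197.5)²) = 574.4 N; direction = atan2(-197.5, 539.4) = 339.9°.

F ≈ 574 N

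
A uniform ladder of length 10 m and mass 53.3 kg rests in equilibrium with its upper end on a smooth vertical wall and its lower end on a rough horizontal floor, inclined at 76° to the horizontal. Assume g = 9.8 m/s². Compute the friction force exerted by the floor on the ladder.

Torques about the foot: N_wall · 10 sin 76° = 53.3×9.8×5 cos 76° → N_wall = 65.117 N.
ΣF_x = 0: f_floor = N_wall = 65.117 N.

f ≈ 65.1 N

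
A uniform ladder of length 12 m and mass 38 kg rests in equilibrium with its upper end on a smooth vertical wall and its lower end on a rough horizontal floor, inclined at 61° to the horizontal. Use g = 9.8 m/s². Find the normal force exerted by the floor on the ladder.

N_floor ≈ 372 N

ΣF_y = 0: N_floor = 38×9.8 = 372.4 N.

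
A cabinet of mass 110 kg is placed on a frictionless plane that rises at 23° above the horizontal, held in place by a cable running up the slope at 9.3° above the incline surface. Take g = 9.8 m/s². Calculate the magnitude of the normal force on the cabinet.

Take axes along and perpendicular to the incline. Weight components: W sin 23° = 421.2 N down-slope, W cos 23° = 992.3 N into the surface.
Along incline: T cos 9.3° = W sin 23° → T = 426.8 N.
Perpendicular: N = W cos 23° − T sin 9.3° = 923.3 N.

N ≈ 923 N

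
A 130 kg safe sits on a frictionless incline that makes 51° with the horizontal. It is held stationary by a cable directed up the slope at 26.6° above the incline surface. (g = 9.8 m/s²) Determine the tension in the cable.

Take axes along and perpendicular to the incline. Weight components: W sin 51° = 990.1 N down-slope, W cos 51° = 801.8 N into the surface.
Along incline: T cos 26.6° = W sin 51° → T = 1107 N.
Perpendicular: N = W cos 51° − T sin 26.6° = 306 N.

T ≈ 1110 N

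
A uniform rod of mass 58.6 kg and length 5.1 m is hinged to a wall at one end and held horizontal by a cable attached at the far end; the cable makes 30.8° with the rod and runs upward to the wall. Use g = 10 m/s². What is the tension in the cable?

T ≈ 572 N

Take torques about the hinge: T sin 30.8° · 5.1 = 58.6×10×2.55 = 1494.3 N·m.
So T = 1494.3 / (0.5120 × 5.1) = 572.22 N.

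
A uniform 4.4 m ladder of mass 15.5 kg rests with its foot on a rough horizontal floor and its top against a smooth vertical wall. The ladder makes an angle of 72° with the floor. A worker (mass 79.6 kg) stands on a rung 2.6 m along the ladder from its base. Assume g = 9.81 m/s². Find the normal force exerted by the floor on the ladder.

ΣF_y = 0: N_floor = 15.5×9.81 + 79.6×9.81 = 932.93 N.

N_floor ≈ 933 N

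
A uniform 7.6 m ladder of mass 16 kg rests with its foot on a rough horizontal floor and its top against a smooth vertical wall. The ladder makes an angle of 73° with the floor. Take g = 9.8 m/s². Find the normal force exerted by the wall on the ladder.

N_wall ≈ 24 N

Torques about the foot: N_wall · 7.6 sin 73° = 16×9.8×3.8 cos 73° → N_wall = 23.969 N.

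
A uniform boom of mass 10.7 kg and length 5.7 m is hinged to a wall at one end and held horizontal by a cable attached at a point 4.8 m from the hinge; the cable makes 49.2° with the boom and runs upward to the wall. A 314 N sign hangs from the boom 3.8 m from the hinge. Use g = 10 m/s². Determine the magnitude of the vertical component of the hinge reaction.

|H_y| ≈ 109 N

Take torques about the hinge: T sin 49.2° · 4.8 = 10.7×10×2.85 + 314×3.8 = 1498.2 N·m.
So T = 1498.2 / (0.7570 × 4.8) = 412.31 N.
ΣF_y = 0: H_y = (10.7×10 + 314) − T sin 49.2° = 421 − 312.11 = 108.89 N.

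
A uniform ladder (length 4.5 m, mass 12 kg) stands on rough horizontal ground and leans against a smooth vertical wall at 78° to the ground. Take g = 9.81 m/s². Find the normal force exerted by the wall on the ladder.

N_wall ≈ 12.5 N

Torques about the foot: N_wall · 4.5 sin 78° = 12×9.81×2.25 cos 78° → N_wall = 12.511 N.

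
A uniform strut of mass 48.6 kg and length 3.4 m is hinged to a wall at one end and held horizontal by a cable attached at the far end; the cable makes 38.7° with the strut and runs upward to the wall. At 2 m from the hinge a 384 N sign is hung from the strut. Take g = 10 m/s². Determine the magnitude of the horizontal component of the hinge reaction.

H_x ≈ 585 N

Take torques about the hinge: T sin 38.7° · 3.4 = 48.6×10×1.7 + 384×2 = 1594.2 N·m.
So T = 1594.2 / (0.6252 × 3.4) = 749.92 N.
ΣF_x = 0: H_x = T cos 38.7° = 585.26 N.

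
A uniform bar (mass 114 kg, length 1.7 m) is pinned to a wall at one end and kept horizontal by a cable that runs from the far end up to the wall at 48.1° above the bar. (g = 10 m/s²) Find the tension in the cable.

T ≈ 766 N

Take torques about the hinge: T sin 48.1° · 1.7 = 114×10×0.85 = 969 N·m.
So T = 969 / (0.7443 × 1.7) = 765.81 N.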